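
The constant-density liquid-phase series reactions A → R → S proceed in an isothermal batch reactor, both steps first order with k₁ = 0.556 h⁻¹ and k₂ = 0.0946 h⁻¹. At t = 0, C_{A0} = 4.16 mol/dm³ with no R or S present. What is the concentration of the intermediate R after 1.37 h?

2.06 mol/dm³

For first-order series with pure A initially, C_R(t) = k₁C_{A0}/(k₂−k₁)·(e^(−k₁t) − e^(−k₂t)).
e^(−k₁t) = e^(−0.556×1.37) = e^(−0.7617) = 0.4669; e^(−k₂t) = e^(−0.1296) = 0.8784.
C_R = 0.556×4.16/(0.0946−0.556) × (0.4669−0.8784) = (-5.013)×(-0.4116) = 2.063 mol/dm³.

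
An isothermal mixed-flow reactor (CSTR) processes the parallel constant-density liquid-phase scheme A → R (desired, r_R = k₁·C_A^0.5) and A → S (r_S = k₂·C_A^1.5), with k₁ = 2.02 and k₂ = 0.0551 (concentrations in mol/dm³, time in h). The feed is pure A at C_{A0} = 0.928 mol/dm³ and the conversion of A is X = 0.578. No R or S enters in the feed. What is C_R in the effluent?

0.531 mol/dm³

Exit C_A = C_{A0}(1−X) = 0.928×0.422 = 0.3916 mol/dm³.
A CSTR operates uniformly at the exit composition, giving r_R = 1.264 and r_S = 0.01350 (each k·C_A^n at C_A = 0.3916).
Fraction of consumed A going to R: r_R/(r_R+r_S) = 0.9894.
C_R = 0.9894·C_{A0}·X = 0.9894×0.928×0.578 = 0.531 mol/dm³.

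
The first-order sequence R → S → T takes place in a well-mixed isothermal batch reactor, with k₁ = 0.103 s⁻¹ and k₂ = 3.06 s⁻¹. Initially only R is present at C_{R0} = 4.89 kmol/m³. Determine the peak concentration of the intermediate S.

0.146 kmol/m³

At the optimum, C_{S,max}/C_{R0} = (k₁/k₂)^[k₂/(k₂−k₁)].
= (0.103/3.06)^(3.06/(3.06−0.103)) = (0.03366)^(1.035) = 0.02991.
C_{S,max} = 0.02991×4.89 = 0.146 kmol/m³.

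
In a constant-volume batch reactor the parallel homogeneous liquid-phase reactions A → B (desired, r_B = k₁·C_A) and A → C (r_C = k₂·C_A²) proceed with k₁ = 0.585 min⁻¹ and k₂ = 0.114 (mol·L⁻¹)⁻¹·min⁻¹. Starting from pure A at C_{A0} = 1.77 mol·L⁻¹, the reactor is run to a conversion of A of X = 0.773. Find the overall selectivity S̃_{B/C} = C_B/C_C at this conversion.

4.84

C_A = C_{A0}(1−X) = 0.4018 mol·L⁻¹.
Along a PFR/batch, dC_B/dC_A = −r_B/(r_B+r_C) = −k₁/(k₁+k₂·C_A).
Integrating from C_{A0} to C_A: C_B = (0.585/0.114)·ln[(0.585+0.114·1.77)/(0.585+0.114·0.402)] = 5.132·ln(0.7868/0.6308) = 1.134 mol·L⁻¹.
C_C = (C_{A0}−C_A)−C_B = 0.2344 mol·L⁻¹; S̃_{B/C} = 1.134/0.2344 = 4.84.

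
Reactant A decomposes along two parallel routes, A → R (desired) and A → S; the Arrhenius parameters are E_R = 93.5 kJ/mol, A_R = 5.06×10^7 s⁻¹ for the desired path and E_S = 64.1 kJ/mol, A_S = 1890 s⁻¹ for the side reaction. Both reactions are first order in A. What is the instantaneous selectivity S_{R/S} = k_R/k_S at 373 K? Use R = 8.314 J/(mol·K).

k_R/k_S = (A_R/A_S)·exp[−(E_R−E_S)/(RT)] = (A_R/A_S)·exp[(E_S−E_R)/(RT)].
(E_S−E_R)/(RT) = (64.1−93.5)×10³/(8.314×373) = -29400/3101 = -9.480.
k_R/k_S = (5.06×10^7/1890)·exp(-9.480) = 26772 × 7.633×10^-5 = 2.04.
Since E_R > E_S, raising the temperature improves selectivity toward R.

2.04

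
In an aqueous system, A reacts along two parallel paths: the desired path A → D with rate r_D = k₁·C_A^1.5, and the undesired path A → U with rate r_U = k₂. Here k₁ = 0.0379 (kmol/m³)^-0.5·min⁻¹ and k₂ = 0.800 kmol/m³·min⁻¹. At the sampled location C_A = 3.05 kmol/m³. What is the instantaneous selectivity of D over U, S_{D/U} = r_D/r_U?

0.252

S_{D/U} = r_D/r_U = (k₁·C_A^1.5)/(k₂) = (k₁/k₂)·C_A^1.5.
= (0.0379×3.050^1.5) / (0.800) = 0.2019/0.8000 = 0.252.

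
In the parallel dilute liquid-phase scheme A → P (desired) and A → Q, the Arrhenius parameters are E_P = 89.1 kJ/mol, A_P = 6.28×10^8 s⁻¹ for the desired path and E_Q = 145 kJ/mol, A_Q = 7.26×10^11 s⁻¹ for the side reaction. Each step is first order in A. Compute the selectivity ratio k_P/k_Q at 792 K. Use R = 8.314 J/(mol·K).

4.21

With equal orders, S_{P/Q} = k_P/k_Q = (A_P/A_Q)·exp[(E_Q−E_P)/(RT)].
(E_Q−E_P)/(RT) = (145−89.1)×10³/(8.314×792) = 55900/6585 = 8.489.
k_P/k_Q = (6.28×10^8/7.26×10^11)·exp(8.489) = 8.650×10^-4 × 4863 = 4.21.
Since E_P < E_Q, lowering the temperature improves selectivity toward P.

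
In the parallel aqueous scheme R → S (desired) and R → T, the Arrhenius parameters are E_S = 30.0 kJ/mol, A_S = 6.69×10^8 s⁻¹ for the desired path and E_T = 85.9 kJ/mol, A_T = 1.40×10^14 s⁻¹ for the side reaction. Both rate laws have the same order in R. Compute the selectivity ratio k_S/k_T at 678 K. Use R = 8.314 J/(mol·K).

Since both paths have the same order in R, the concentration cancels and S_{S/T} = k_S/k_T = (A_S/A_T)·exp[(E_T−E_S)/(RT)].
(E_T−E_S)/(RT) = (85.9−30.0)×10³/(8.314×678) = 55900/5637 = 9.917.
k_S/k_T = (6.69×10^8/1.40×10^14)·exp(9.917) = 4.779×10^-6 × 20268 = 0.0969.

0.0969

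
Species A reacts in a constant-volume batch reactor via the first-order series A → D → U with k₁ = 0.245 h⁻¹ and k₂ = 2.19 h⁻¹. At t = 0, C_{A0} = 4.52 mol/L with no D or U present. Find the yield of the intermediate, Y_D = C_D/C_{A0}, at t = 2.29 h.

0.0710

Solving the coupled first-order balances gives C_D(t) = [k₁/(k₂−k₁)]·C_{A0}·(e^(−k₁t) − e^(−k₂t)).
e^(−k₁t) = e^(−0.245×2.29) = e^(−0.5611) = 0.5706; e^(−k₂t) = e^(−5.015) = 0.006637.
C_D = 0.245×4.52/(2.19−0.245) × (0.5706−0.006637) = 0.5694×0.5640 = 0.3211 mol/L.
Y_D = C_D/C_{A0} = 0.3211/4.52 = 0.0710.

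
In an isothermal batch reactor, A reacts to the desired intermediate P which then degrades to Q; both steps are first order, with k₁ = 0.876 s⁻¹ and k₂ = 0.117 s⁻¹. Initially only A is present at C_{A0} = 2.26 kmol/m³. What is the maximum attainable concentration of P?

1.66 kmol/m³

For a first-order series the maximum intermediate yield is C_{P,max}/C_{A0} = (k₁/k₂)^[k₂/(k₂−k₁)].
= (0.876/0.117)^(0.117/(0.117−0.876)) = (7.487)^(-0.1542) = 0.7332.
C_{P,max} = 0.7332×2.26 = 1.66 kmol/m³.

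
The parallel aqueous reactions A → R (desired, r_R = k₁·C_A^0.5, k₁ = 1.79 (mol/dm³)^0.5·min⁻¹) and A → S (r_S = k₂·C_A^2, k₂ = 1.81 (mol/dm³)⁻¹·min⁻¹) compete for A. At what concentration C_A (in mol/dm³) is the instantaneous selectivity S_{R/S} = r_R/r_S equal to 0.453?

S_{R/S} = (k₁/k₂)·C_A^-1.5 ⇒ C_A = (S·k₂/k₁)^(1/(-1.5)).
= (0.453×1.81/1.79)^(-0.6667) = (0.4581)^(-0.6667) = 1.68 mol/dm³.

1.68 mol/dm³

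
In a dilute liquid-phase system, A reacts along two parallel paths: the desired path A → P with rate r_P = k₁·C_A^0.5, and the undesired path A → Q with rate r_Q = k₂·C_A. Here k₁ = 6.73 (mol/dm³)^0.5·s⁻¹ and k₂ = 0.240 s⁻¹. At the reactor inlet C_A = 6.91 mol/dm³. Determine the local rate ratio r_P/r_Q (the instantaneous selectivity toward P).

S_{P/Q} = r_P/r_Q = (k₁·C_A^0.5)/(k₂·C_A) = (k₁/k₂)·C_A^-0.5.
= (6.73×6.910^0.5) / (0.240×6.910) = 17.69/1.658 = 10.7.
The undesired path is higher order in A, so low C_A (CSTR or dilute feed) favours P.

10.7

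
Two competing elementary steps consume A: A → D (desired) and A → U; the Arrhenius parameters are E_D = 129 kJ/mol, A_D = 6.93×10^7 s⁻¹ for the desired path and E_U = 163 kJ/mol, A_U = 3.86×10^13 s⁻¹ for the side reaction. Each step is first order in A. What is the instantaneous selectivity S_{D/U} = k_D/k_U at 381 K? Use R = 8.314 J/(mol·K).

With equal orders, S_{D/U} = k_D/k_U = (A_D/A_U)·exp[(E_U−E_D)/(RT)].
(E_U−E_D)/(RT) = (163−129)×10³/(8.314×381) = 34000/3168 = 10.73.
k_D/k_U = (6.93×10^7/3.86×10^13)·exp(10.73) = 1.795×10^-6 × 45870 = 0.0824.
Since E_D < E_U, lowering the temperature improves selectivity toward D.

0.0824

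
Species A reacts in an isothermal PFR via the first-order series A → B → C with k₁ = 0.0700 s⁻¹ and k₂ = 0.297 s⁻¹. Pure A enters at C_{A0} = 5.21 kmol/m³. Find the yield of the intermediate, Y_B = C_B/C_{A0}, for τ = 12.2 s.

0.123

The intermediate concentration in a first-order A→B→C sequence is C_B = k₁C_{A0}(e^(−k₁τ) − e^(−k₂τ))/(k₂−k₁).
e^(−k₁τ) = e^(−0.0700×12.2) = e^(−0.8540) = 0.4257; e^(−k₂τ) = e^(−3.623) = 0.02669.
C_B = 0.0700×5.21/(0.297−0.0700) × (0.4257−0.02669) = 1.607×0.3990 = 0.6411 kmol/m³.
Y_B = C_B/C_{A0} = 0.6411/5.21 = 0.123.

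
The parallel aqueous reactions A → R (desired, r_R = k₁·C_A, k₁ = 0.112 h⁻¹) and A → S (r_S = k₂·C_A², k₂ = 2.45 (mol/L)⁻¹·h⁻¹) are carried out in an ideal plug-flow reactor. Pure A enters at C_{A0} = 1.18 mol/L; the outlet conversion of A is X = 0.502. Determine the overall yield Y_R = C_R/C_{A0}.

0.0256

C_A = C_{A0}(1−X) = 0.5876 mol/L.
Along a PFR/batch, dC_R/dC_A = −r_R/(r_R+r_S) = −k₁/(k₁+k₂·C_A).
Integrating from C_{A0} to C_A: C_R = (0.112/2.45)·ln[(0.112+2.45·1.18)/(0.112+2.45·0.588)] = 0.04571·ln(3.003/1.552) = 0.03018 mol/L.
Y_R = C_R/C_{A0} = 0.03018/1.18 = 0.0256.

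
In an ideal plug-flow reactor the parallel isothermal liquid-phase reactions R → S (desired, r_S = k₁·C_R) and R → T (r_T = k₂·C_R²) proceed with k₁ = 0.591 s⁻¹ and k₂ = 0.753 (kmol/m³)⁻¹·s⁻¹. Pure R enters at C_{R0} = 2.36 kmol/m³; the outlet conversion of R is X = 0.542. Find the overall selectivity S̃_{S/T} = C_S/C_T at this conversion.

C_R = C_{R0}(1−X) = 1.081 kmol/m³.
Along a PFR/batch, dC_S/dC_R = −r_S/(r_S+r_T) = −k₁/(k₁+k₂·C_R).
Integrating from C_{R0} to C_R: C_S = (0.591/0.753)·ln[(0.591+0.753·2.36)/(0.591+0.753·1.08)] = 0.7849·ln(2.368/1.405) = 0.4098 kmol/m³.
C_T = (C_{R0}−C_R)−C_S = 0.8693 kmol/m³; S̃_{S/T} = 0.4098/0.8693 = 0.471.

0.471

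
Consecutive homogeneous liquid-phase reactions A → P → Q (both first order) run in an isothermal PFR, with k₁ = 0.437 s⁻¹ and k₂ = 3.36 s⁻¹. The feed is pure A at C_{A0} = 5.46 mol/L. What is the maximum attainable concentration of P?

For a first-order series the maximum intermediate yield is C_{P,max}/C_{A0} = (k₁/k₂)^[k₂/(k₂−k₁)].
= (0.437/3.36)^(3.36/(3.36−0.437)) = (0.1301)^(1.150) = 0.09587.
C_{P,max} = 0.09587×5.46 = 0.523 mol/L.

0.523 mol/L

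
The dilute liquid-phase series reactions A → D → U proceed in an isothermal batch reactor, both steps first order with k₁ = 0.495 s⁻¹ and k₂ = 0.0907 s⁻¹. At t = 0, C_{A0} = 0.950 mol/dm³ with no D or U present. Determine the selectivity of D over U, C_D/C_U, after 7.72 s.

1.46

Solving the coupled first-order balances gives C_D(t) = [k₁/(k₂−k₁)]·C_{A0}·(e^(−k₁t) − e^(−k₂t)).
e^(−k₁t) = e^(−0.495×7.72) = e^(−3.821) = 0.02190; e^(−k₂t) = e^(−0.7002) = 0.4965.
C_D = 0.495×0.950/(0.0907−0.495) × (0.02190−0.4965) = (-1.163)×(-0.4746) = 0.5520 mol/dm³.
C_A = C_{A0}e^(−k₁t) = 0.02080 mol/dm³, so C_U = C_{A0}−C_A−C_D = 0.3772 mol/dm³; C_D/C_U = 1.46.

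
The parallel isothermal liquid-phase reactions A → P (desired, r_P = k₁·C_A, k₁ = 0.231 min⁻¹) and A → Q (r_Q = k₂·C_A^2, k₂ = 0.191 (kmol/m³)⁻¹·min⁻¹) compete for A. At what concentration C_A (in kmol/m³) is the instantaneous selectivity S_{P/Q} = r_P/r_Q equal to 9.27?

S_{P/Q} = (k₁/k₂)·C_A⁻¹ ⇒ C_A = (S·k₂/k₁)^(-1).
= (9.27×0.191/0.231)^(-1) = (7.665)^(-1) = 0.130 kmol/m³.

0.130 kmol/m³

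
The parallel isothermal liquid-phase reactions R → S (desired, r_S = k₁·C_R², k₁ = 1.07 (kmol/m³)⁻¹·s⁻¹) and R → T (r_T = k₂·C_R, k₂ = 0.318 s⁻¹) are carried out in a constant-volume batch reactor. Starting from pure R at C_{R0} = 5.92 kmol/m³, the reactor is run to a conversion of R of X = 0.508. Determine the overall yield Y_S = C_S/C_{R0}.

C_R = C_{R0}(1−X) = 2.913 kmol/m³.
Along a PFR/batch, dC_T/dC_R = −r_T/(r_S+r_T) = −k₂/(k₂+k₁·C_R).
Integrating from C_{R0} to C_R: C_T = (0.318/1.07)·ln[(0.318+1.07·5.92)/(0.318+1.07·2.91)] = 0.2972·ln(6.652/3.435) = 0.1965 kmol/m³.
Then C_S = (C_{R0}−C_R) − C_T = 3.007 − 0.1965 = 2.811 kmol/m³.
Y_S = C_S/C_{R0} = 2.811/5.92 = 0.475.

0.475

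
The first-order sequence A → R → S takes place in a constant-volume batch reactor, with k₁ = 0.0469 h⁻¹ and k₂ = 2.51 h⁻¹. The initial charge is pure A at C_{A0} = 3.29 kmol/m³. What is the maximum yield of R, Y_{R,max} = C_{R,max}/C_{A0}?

0.0173

For a first-order series the maximum intermediate yield is C_{R,max}/C_{A0} = (k₁/k₂)^[k₂/(k₂−k₁)].
= (0.0469/2.51)^(2.51/(2.51−0.0469)) = (0.01869)^(1.019) = 0.01732.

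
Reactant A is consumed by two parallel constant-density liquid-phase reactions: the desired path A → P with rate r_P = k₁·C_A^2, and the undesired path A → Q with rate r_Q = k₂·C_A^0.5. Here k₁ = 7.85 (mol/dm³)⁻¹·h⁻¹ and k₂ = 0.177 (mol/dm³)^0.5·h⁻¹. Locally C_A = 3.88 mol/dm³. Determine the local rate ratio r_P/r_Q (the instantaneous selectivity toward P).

S_{P/Q} = r_P/r_Q = (k₁·C_A^2)/(k₂·C_A^0.5) = (k₁/k₂)·C_A^1.5.
= (7.85×3.880^2) / (0.177×3.880^0.5) = 118.2/0.3486 = 339.
Since the desired path is higher order in A, keeping C_A high (PFR or concentrated feed) favours P.

339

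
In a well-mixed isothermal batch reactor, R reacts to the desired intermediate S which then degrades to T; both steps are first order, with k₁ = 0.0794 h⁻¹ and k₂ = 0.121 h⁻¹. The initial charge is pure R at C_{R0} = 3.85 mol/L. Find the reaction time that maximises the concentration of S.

10.1 h

Setting dC_S/dt = 0 gives t_opt = ln(k₂/k₁)/(k₂−k₁).
= ln(0.121/0.0794)/(0.121−0.0794) = ln(1.524)/0.04160 = 0.4213/0.04160 = 10.1 h.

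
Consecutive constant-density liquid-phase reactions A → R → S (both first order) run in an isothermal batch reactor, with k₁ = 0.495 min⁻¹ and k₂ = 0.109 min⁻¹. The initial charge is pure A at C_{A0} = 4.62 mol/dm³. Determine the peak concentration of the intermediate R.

3.01 mol/dm³

At the optimum, C_{R,max}/C_{A0} = (k₁/k₂)^[k₂/(k₂−k₁)].
= (0.495/0.109)^(0.109/(0.109−0.495)) = (4.541)^(-0.2824) = 0.6523.
C_{R,max} = 0.6523×4.62 = 3.01 mol/dm³.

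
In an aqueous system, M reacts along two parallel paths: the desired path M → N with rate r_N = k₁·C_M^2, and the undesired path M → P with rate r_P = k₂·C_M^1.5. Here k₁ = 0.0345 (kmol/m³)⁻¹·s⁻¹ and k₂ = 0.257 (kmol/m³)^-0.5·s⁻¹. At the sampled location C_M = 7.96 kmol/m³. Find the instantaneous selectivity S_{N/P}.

S_{N/P} = r_N/r_P = (k₁·C_M^2)/(k₂·C_M^1.5) = (k₁/k₂)·C_M^0.5.
= (0.0345×7.960^2) / (0.257×7.960^1.5) = 2.186/5.772 = 0.379.

0.379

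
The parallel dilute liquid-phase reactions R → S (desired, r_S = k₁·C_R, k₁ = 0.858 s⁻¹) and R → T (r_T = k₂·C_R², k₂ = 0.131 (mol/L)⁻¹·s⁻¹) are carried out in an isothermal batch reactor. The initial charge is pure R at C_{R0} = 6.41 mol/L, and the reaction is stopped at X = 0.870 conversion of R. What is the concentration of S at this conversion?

C_R = C_{R0}(1−X) = 0.8333 mol/L.
Along a PFR/batch, dC_S/dC_R = −r_S/(r_S+r_T) = −k₁/(k₁+k₂·C_R).
Integrating from C_{R0} to C_R: C_S = (0.858/0.131)·ln[(0.858+0.131·6.41)/(0.858+0.131·0.833)] = 6.550·ln(1.698/0.9672) = 3.685 mol/L.

3.69 mol/L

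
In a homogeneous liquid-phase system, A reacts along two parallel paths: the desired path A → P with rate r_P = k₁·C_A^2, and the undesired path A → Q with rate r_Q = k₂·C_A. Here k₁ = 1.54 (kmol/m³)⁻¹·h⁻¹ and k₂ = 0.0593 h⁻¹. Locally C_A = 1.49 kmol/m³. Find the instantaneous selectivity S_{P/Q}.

S_{P/Q} = r_P/r_Q = (k₁·C_A^2)/(k₂·C_A) = (k₁/k₂)·C_A.
= (1.54×1.490^2) / (0.0593×1.490) = 3.419/0.08836 = 38.7.
Since the desired path is higher order in A, keeping C_A high (PFR or concentrated feed) favours P.

38.7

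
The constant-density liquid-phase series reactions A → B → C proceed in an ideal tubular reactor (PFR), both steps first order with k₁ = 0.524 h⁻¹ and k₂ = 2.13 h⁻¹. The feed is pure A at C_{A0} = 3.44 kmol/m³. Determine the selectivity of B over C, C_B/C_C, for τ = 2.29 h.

The intermediate concentration in a first-order A→B→C sequence is C_B = k₁C_{A0}(e^(−k₁τ) − e^(−k₂τ))/(k₂−k₁).
e^(−k₁τ) = e^(−0.524×2.29) = e^(−1.200) = 0.3012; e^(−k₂τ) = e^(−4.878) = 0.007615.
C_B = 0.524×3.44/(2.13−0.524) × (0.3012−0.007615) = 1.122×0.2936 = 0.3295 kmol/m³.
C_A = C_{A0}e^(−k₁τ) = 1.036 kmol/m³, so C_C = C_{A0}−C_A−C_B = 2.074 kmol/m³; C_B/C_C = 0.159.

0.159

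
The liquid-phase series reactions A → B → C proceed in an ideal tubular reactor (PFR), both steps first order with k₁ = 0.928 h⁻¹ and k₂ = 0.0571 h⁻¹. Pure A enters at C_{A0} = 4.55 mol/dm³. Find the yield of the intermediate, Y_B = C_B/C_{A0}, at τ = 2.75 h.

The intermediate concentration in a first-order A→B→C sequence is C_B = k₁C_{A0}(e^(−k₁τ) − e^(−k₂τ))/(k₂−k₁).
e^(−k₁τ) = e^(−0.928×2.75) = e^(−2.552) = 0.07793; e^(−k₂τ) = e^(−0.1570) = 0.8547.
C_B = 0.928×4.55/(0.0571−0.928) × (0.07793−0.8547) = (-4.848)×(-0.7768) = 3.766 mol/dm³.
Y_B = C_B/C_{A0} = 3.766/4.55 = 0.828.

0.828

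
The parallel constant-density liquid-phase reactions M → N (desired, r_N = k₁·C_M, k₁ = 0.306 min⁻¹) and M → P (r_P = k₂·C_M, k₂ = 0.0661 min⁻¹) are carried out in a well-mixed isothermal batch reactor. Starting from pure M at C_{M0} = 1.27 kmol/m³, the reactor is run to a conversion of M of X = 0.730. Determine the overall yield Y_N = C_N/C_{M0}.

0.600

C_M = C_{M0}(1−X) = 0.3429 kmol/m³.
Both paths are first order in M, so the instantaneous fraction to N is constant: dC_N/d(−C_M) = k₁/(k₁+k₂) = 0.8224.
C_N = 0.8224·(C_{M0}−C_M) = 0.8224×0.9271 = 0.762 kmol/m³.
Y_N = C_N/C_{M0} = 0.7624/1.27 = 0.600.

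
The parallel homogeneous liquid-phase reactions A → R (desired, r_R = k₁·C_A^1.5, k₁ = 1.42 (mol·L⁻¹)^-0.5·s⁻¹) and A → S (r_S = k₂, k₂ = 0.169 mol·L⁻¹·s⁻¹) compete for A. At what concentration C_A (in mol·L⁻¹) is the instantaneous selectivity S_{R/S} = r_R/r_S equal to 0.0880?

S_{R/S} = (k₁/k₂)·C_A^1.5 ⇒ C_A = (S·k₂/k₁)^(1/1.5).
= (0.0880×0.169/1.42)^(0.6667) = (0.01047)^(0.6667) = 0.0479 mol·L⁻¹.

0.0479 mol·L⁻¹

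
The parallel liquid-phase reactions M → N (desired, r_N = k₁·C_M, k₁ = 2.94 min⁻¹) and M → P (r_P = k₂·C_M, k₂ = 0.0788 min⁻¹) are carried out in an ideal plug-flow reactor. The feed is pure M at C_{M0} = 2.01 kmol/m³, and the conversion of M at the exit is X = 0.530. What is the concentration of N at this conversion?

1.04 kmol/m³

C_M = C_{M0}(1−X) = 0.9447 kmol/m³.
Both paths are first order in M, so the instantaneous fraction to N is constant: dC_N/d(−C_M) = k₁/(k₁+k₂) = 0.9739.
C_N = 0.9739·(C_{M0}−C_M) = 0.9739×1.065 = 1.04 kmol/m³.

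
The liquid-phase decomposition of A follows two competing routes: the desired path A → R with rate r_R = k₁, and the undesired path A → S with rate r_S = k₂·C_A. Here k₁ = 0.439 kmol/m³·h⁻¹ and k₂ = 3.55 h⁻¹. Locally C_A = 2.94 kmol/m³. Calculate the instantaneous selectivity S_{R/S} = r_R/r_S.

0.0421

S_{R/S} = r_R/r_S = (k₁)/(k₂·C_A) = (k₁/k₂)·C_A⁻¹.
= (0.439) / (3.55×2.940) = 0.4390/10.44 = 0.0421.
The undesired path is higher order in A, so low C_A (CSTR or dilute feed) favours R.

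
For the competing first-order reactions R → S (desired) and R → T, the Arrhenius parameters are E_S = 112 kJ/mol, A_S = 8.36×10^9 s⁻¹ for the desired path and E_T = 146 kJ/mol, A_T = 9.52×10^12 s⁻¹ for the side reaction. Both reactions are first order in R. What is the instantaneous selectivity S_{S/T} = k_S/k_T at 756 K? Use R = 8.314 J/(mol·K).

0.196

With equal orders, S_{S/T} = k_S/k_T = (A_S/A_T)·exp[(E_T−E_S)/(RT)].
(E_T−E_S)/(RT) = (146−112)×10³/(8.314×756) = 34000/6285 = 5.409.
k_S/k_T = (8.36×10^9/9.52×10^12)·exp(5.409) = 8.782×10^-4 × 223.5 = 0.196.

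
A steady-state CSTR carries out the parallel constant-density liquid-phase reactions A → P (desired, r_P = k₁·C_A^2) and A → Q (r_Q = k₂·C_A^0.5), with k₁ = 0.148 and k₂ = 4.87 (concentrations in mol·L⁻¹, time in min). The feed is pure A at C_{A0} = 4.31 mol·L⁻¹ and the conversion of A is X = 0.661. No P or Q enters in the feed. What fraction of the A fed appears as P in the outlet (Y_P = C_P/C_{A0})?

Exit C_A = C_{A0}(1−X) = 4.31×0.339 = 1.461 mol·L⁻¹.
Rates in a CSTR are evaluated at the outlet concentration: r_P = 0.148×1.461^2 = 0.3159, r_Q = 4.87×1.461^0.5 = 5.887.
Fraction of consumed A going to P: r_P/(r_P+r_Q) = 0.05094.
C_P = 0.05094·C_{A0}·X = 0.05094×4.31×0.661 = 0.145 mol·L⁻¹; Y_P = C_P/C_{A0} = 0.0337.

0.0337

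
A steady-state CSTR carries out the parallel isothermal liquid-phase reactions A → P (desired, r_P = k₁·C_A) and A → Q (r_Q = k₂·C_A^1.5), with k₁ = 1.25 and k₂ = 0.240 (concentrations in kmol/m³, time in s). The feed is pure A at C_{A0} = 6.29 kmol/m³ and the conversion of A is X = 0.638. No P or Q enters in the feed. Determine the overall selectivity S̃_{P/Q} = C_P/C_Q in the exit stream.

3.45

Exit C_A = C_{A0}(1−X) = 6.29×0.362 = 2.277 kmol/m³.
In a CSTR the entire volume is at exit conditions, so r_P = 1.25×2.277 = 2.846 and r_Q = 0.240×2.277^1.5 = 0.8246.
Overall selectivity = C_P/C_Q = r_Pτ/(r_Qτ) = r_P/r_Q = 3.45.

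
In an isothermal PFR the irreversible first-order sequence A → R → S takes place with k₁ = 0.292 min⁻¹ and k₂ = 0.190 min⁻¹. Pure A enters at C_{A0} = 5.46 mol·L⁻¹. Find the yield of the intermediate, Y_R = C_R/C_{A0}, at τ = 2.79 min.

0.417

The intermediate concentration in a first-order A→B→C sequence is C_R = k₁C_{A0}(e^(−k₁τ) − e^(−k₂τ))/(k₂−k₁).
e^(−k₁τ) = e^(−0.292×2.79) = e^(−0.8147) = 0.4428; e^(−k₂τ) = e^(−0.5301) = 0.5885.
C_R = 0.292×5.46/(0.190−0.292) × (0.4428−0.5885) = (-15.63)×(-0.1458) = 2.278 mol·L⁻¹.
Y_R = C_R/C_{A0} = 2.278/5.46 = 0.417.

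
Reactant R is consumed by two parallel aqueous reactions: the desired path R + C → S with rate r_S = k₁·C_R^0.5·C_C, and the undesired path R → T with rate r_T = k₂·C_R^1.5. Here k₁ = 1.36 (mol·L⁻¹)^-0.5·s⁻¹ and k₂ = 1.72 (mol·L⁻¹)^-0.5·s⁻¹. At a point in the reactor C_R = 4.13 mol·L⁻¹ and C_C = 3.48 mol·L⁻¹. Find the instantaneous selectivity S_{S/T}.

S_{S/T} = r_S/r_T = (k₁·C_R^0.5·C_C)/(k₂·C_R^1.5) = (k₁/k₂)·C_R⁻¹·C_C.
= (1.36×4.130^0.5×3.480) / (1.72×4.130^1.5) = 9.618/14.44 = 0.666.
The undesired path is higher order in R, so low C_R (CSTR or dilute feed) favours S.

0.666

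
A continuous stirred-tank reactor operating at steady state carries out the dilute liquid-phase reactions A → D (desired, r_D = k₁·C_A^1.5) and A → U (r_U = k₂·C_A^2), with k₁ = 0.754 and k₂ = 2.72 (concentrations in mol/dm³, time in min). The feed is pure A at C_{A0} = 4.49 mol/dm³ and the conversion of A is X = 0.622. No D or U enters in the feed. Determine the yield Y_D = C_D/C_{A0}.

0.109

Exit C_A = C_{A0}(1−X) = 4.49×0.378 = 1.697 mol/dm³.
A CSTR operates uniformly at the exit composition, giving r_D = 1.667 and r_U = 7.835 (each k·C_A^n at C_A = 1.697).
Fraction of consumed A going to D: r_D/(r_D+r_U) = 0.1754.
C_D = 0.1754·C_{A0}·X = 0.1754×4.49×0.622 = 0.490 mol/dm³; Y_D = C_D/C_{A0} = 0.109.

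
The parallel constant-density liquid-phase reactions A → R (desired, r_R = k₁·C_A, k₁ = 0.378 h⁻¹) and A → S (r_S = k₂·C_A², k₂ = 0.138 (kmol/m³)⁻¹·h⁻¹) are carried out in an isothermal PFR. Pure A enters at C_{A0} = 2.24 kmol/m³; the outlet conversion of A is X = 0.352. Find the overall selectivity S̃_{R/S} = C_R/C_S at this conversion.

1.49

C_A = C_{A0}(1−X) = 1.452 kmol/m³.
Along a PFR/batch, dC_R/dC_A = −r_R/(r_R+r_S) = −k₁/(k₁+k₂·C_A).
Integrating from C_{A0} to C_A: C_R = (0.378/0.138)·ln[(0.378+0.138·2.24)/(0.378+0.138·1.45)] = 2.739·ln(0.6871/0.5783) = 0.4722 kmol/m³.
C_S = (C_{A0}−C_A)−C_R = 0.3163 kmol/m³; S̃_{R/S} = 0.4722/0.3163 = 1.49.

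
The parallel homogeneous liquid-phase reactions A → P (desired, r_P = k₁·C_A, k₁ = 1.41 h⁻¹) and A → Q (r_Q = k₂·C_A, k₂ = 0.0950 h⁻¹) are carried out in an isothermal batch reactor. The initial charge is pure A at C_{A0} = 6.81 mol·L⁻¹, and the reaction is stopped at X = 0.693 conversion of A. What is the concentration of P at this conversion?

C_A = C_{A0}(1−X) = 2.091 mol·L⁻¹.
Both paths are first order in A, so the instantaneous fraction to P is constant: dC_P/d(−C_A) = k₁/(k₁+k₂) = 0.9369.
C_P = 0.9369·(C_{A0}−C_A) = 0.9369×4.719 = 4.42 mol·L⁻¹.

4.42 mol·L⁻¹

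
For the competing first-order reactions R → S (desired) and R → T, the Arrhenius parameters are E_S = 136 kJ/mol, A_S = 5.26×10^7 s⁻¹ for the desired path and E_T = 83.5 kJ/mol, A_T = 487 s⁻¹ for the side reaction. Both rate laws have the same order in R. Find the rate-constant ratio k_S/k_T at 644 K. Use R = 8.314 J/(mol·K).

5.96

Since both paths have the same order in R, the concentration cancels and S_{S/T} = k_S/k_T = (A_S/A_T)·exp[(E_T−E_S)/(RT)].
(E_T−E_S)/(RT) = (83.5−136)×10³/(8.314×644) = -52500/5354 = -9.805.
k_S/k_T = (5.26×10^7/487)·exp(-9.805) = 1.080×10^5 × 5.516×10^-5 = 5.96.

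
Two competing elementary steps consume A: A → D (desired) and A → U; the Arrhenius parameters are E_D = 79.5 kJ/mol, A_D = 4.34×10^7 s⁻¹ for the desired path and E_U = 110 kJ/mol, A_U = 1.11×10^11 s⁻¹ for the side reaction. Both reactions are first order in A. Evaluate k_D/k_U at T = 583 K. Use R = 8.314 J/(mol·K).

k_D/k_U = (A_D/A_U)·exp[−(E_D−E_U)/(RT)] = (A_D/A_U)·exp[(E_U−E_D)/(RT)].
(E_U−E_D)/(RT) = (110−79.5)×10³/(8.314×583) = 30500/4847 = 6.292.
k_D/k_U = (4.34×10^7/1.11×10^11)·exp(6.292) = 3.910×10^-4 × 540.5 = 0.211.

0.211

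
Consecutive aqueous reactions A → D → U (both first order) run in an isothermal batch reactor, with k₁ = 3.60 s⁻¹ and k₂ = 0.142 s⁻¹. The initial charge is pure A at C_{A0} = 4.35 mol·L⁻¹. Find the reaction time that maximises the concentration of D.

0.935 s

The intermediate peaks when r₁ = r₂, i.e. k₁e^(−k₁t) = k₂e^(−k₂t), giving t_opt = ln(k₂/k₁)/(k₂−k₁).
= ln(0.142/3.60)/(0.142−3.60) = ln(0.03944)/-3.458 = -3.233/-3.458 = 0.935 s.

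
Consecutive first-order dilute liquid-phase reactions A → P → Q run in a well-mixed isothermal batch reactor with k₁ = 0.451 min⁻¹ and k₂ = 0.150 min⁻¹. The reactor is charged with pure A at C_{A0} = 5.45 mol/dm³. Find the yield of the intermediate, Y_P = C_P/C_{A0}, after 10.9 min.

Solving the coupled first-order balances gives C_P(t) = [k₁/(k₂−k₁)]·C_{A0}·(e^(−k₁t) − e^(−k₂t)).
e^(−k₁t) = e^(−0.451×10.9) = e^(−4.916) = 0.007329; e^(−k₂t) = e^(−1.635) = 0.1950.
C_P = 0.451×5.45/(0.150−0.451) × (0.007329−0.1950) = (-8.166)×(-0.1876) = 1.532 mol/dm³.
Y_P = C_P/C_{A0} = 1.532/5.45 = 0.281.

0.281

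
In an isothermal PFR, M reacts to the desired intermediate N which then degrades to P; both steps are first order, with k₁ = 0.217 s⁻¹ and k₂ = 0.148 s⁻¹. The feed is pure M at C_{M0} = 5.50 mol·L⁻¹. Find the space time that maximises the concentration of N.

5.55 s

The intermediate peaks when r₁ = r₂, i.e. k₁e^(−k₁τ) = k₂e^(−k₂τ), giving τ_opt = ln(k₂/k₁)/(k₂−k₁).
= ln(0.148/0.217)/(0.148−0.217) = ln(0.6820)/-0.06900 = -0.3827/-0.06900 = 5.55 s.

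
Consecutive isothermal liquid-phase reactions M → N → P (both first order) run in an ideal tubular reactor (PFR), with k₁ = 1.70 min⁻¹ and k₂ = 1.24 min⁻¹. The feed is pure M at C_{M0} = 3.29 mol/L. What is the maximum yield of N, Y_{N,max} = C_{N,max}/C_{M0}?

At the optimum, C_{N,max}/C_{M0} = (k₁/k₂)^[k₂/(k₂−k₁)].
= (1.70/1.24)^(1.24/(1.24−1.70)) = (1.371)^(-2.696) = 0.4272.

0.427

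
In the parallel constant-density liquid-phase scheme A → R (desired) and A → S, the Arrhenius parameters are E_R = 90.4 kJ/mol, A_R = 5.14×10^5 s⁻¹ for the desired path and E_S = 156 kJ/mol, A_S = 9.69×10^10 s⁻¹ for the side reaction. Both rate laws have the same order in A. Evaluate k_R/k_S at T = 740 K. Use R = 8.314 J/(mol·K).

k_R/k_S = (A_R/A_S)·exp[−(E_R−E_S)/(RT)] = (A_R/A_S)·exp[(E_S−E_R)/(RT)].
(E_S−E_R)/(RT) = (156−90.4)×10³/(8.314×740) = 65600/6152 = 10.66.
k_R/k_S = (5.14×10^5/9.69×10^10)·exp(10.66) = 5.304×10^-6 × 42727 = 0.227.
Since E_R < E_S, lowering the temperature improves selectivity toward R.

0.227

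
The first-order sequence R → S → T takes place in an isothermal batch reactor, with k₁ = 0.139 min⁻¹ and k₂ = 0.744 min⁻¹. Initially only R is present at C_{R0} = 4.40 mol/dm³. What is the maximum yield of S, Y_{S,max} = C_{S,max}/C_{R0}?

Evaluating C_S at t_opt = ln(k₂/k₁)/(k₂−k₁) gives C_{S,max}/C_{R0} = (k₁/k₂)^[k₂/(k₂−k₁)].
= (0.139/0.744)^(0.744/(0.744−0.139)) = (0.1868)^(1.230) = 0.1271.

0.127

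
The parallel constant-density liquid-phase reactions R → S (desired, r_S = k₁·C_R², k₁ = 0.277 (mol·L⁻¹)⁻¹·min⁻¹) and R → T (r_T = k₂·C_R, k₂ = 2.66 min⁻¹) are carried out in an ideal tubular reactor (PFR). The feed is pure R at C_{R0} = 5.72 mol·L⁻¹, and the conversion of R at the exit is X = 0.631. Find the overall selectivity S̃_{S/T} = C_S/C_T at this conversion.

C_R = C_{R0}(1−X) = 2.111 mol·L⁻¹.
Along a PFR/batch, dC_T/dC_R = −r_T/(r_S+r_T) = −k₂/(k₂+k₁·C_R).
Integrating from C_{R0} to C_R: C_T = (2.66/0.277)·ln[(2.66+0.277·5.72)/(2.66+0.277·2.11)] = 9.603·ln(4.244/3.245) = 2.579 mol·L⁻¹.
Then C_S = (C_{R0}−C_R) − C_T = 3.609 − 2.579 = 1.030 mol·L⁻¹.
S̃_{S/T} = C_S/C_T = 1.030/2.579 = 0.399.

0.399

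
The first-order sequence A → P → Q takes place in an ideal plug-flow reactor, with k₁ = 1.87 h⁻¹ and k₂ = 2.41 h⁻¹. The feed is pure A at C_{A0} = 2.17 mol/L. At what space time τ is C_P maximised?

0.470 h

The intermediate peaks when r₁ = r₂, i.e. k₁e^(−k₁τ) = k₂e^(−k₂τ), giving τ_opt = ln(k₂/k₁)/(k₂−k₁).
= ln(2.41/1.87)/(2.41−1.87) = ln(1.289)/0.5400 = 0.2537/0.5400 = 0.470 h.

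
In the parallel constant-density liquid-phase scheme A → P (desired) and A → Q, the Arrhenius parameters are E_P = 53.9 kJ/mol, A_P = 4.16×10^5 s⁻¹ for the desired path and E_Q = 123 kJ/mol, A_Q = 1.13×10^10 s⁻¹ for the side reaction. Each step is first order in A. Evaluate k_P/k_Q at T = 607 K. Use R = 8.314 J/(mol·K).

32.5

With equal orders, S_{P/Q} = k_P/k_Q = (A_P/A_Q)·exp[(E_Q−E_P)/(RT)].
(E_Q−E_P)/(RT) = (123−53.9)×10³/(8.314×607) = 69100/5047 = 13.69.
k_P/k_Q = (4.16×10^5/1.13×10^10)·exp(13.69) = 3.681×10^-5 × 8.842×10^5 = 32.5.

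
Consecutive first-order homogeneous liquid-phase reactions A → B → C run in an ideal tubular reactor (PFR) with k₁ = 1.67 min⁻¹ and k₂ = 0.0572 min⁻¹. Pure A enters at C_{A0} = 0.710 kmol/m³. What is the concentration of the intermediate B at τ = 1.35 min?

0.603 kmol/m³

For first-order series with pure A initially, C_B(τ) = k₁C_{A0}/(k₂−k₁)·(e^(−k₁τ) − e^(−k₂τ)).
e^(−k₁τ) = e^(−1.67×1.35) = e^(−2.255) = 0.1049; e^(−k₂τ) = e^(−0.07722) = 0.9257.
C_B = 1.67×0.710/(0.0572−1.67) × (0.1049−0.9257) = (-0.7352)×(-0.8208) = 0.6034 kmol/m³.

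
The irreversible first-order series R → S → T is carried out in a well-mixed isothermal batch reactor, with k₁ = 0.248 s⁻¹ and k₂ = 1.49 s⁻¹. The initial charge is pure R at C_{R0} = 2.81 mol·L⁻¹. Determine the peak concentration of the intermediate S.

0.327 mol·L⁻¹

At the optimum, C_{S,max}/C_{R0} = (k₁/k₂)^[k₂/(k₂−k₁)].
= (0.248/1.49)^(1.49/(1.49−0.248)) = (0.1664)^(1.200) = 0.1164.
C_{S,max} = 0.1164×2.81 = 0.327 mol·L⁻¹.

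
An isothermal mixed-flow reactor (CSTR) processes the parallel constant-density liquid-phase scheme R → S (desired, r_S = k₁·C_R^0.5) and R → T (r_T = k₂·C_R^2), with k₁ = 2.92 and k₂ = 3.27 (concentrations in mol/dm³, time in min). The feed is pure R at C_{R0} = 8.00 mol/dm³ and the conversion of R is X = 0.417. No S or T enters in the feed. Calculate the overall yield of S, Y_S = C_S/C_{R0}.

Exit C_R = C_{R0}(1−X) = 8.00×0.583 = 4.664 mol/dm³.
A CSTR operates uniformly at the exit composition, giving r_S = 6.306 and r_T = 71.13 (each k·C_R^n at C_R = 4.664).
Fraction of consumed R going to S: r_S/(r_S+r_T) = 0.08143.
C_S = 0.08143·C_{R0}·X = 0.08143×8.00×0.417 = 0.272 mol/dm³; Y_S = C_S/C_{R0} = 0.0340.

0.0340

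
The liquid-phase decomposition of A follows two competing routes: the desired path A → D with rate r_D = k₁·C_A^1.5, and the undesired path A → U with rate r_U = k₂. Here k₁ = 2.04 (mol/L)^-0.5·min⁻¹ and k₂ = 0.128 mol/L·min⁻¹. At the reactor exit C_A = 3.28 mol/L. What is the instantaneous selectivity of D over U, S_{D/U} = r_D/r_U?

94.7

S_{D/U} = r_D/r_U = (k₁·C_A^1.5)/(k₂) = (k₁/k₂)·C_A^1.5.
= (2.04×3.280^1.5) / (0.128) = 12.12/0.1280 = 94.7.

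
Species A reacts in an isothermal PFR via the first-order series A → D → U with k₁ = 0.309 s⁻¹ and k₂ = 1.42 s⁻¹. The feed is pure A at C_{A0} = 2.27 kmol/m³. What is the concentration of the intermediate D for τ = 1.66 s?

For first-order series with pure A initially, C_D(τ) = k₁C_{A0}/(k₂−k₁)·(e^(−k₁τ) − e^(−k₂τ)).
e^(−k₁τ) = e^(−0.309×1.66) = e^(−0.5129) = 0.5987; e^(−k₂τ) = e^(−2.357) = 0.09468.
C_D = 0.309×2.27/(1.42−0.309) × (0.5987−0.09468) = 0.6314×0.5040 = 0.3182 kmol/m³.

0.318 kmol/m³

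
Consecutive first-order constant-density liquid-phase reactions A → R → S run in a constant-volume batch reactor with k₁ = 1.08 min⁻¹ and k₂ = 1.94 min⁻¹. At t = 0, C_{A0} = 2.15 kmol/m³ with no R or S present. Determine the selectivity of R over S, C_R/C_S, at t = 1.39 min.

Solving the coupled first-order balances gives C_R(t) = [k₁/(k₂−k₁)]·C_{A0}·(e^(−k₁t) − e^(−k₂t)).
e^(−k₁t) = e^(−1.08×1.39) = e^(−1.501) = 0.2229; e^(−k₂t) = e^(−2.697) = 0.06743.
C_R = 1.08×2.15/(1.94−1.08) × (0.2229−0.06743) = 2.700×0.1554 = 0.4197 kmol/m³.
C_A = C_{A0}e^(−k₁t) = 0.4792 kmol/m³, so C_S = C_{A0}−C_A−C_R = 1.251 kmol/m³; C_R/C_S = 0.335.

0.335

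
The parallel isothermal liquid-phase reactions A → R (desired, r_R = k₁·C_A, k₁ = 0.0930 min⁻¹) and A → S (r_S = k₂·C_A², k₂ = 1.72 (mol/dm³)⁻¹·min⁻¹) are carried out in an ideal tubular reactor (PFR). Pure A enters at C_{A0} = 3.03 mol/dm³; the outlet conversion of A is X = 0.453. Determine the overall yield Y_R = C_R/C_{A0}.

C_A = C_{A0}(1−X) = 1.657 mol/dm³.
Along a PFR/batch, dC_R/dC_A = −r_R/(r_R+r_S) = −k₁/(k₁+k₂·C_A).
Integrating from C_{A0} to C_A: C_R = (0.0930/1.72)·ln[(0.0930+1.72·3.03)/(0.0930+1.72·1.66)] = 0.05407·ln(5.305/2.944) = 0.03184 mol/dm³.
Y_R = C_R/C_{A0} = 0.03184/3.03 = 0.0105.

0.0105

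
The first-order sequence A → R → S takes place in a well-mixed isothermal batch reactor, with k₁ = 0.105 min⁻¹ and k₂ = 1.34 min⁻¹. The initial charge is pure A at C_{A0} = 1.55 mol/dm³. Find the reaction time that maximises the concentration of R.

2.06 min

For first-order series the maximum of C_R occurs at t_opt = ln(k₂/k₁)/(k₂−k₁).
= ln(1.34/0.105)/(1.34−0.105) = ln(12.76)/1.235 = 2.546/1.235 = 2.06 min.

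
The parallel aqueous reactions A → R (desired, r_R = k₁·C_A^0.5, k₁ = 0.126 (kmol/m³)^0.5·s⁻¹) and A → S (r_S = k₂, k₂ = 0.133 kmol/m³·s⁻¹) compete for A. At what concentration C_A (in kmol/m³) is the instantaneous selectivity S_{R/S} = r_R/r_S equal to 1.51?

2.54 kmol/m³

S_{R/S} = (k₁/k₂)·C_A^0.5 ⇒ C_A = (S·k₂/k₁)^(2).
= (1.51×0.133/0.126)^(2) = (1.594)^(2) = 2.54 kmol/m³.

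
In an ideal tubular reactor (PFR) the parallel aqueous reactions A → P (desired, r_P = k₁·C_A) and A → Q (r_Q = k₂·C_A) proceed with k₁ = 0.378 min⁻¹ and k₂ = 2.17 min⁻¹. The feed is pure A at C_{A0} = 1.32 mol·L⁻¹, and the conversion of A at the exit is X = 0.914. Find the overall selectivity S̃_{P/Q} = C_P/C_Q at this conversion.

0.174

C_A = C_{A0}(1−X) = 0.1135 mol·L⁻¹.
Both paths are first order in A, so the instantaneous fraction to P is constant: dC_P/d(−C_A) = k₁/(k₁+k₂) = 0.1484.
C_P = 0.1484·(C_{A0}−C_A) = 0.1484×1.206 = 0.179 mol·L⁻¹.
C_Q = (C_{A0}−C_A)−C_P = 1.027 mol·L⁻¹; S̃_{P/Q} = 0.1790/1.027 = 0.174.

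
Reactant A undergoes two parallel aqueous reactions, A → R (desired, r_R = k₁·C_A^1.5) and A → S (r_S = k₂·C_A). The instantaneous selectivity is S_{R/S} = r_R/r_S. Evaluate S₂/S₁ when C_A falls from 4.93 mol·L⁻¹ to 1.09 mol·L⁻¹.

S_{R/S} = (k₁/k₂)·C_A^0.5, so S₂/S₁ = (C_{A,2}/C_{A,1})^0.5.
= (1.09/4.93)^0.5 = (0.2211)^0.5 = 0.470.

0.470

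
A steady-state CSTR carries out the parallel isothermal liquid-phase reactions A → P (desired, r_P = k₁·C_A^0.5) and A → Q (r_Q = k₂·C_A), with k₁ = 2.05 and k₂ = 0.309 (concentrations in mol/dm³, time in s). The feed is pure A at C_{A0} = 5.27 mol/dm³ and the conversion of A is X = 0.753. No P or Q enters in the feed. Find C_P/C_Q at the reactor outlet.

5.81

Exit C_A = C_{A0}(1−X) = 5.27×0.247 = 1.302 mol/dm³.
In a CSTR the entire volume is at exit conditions, so r_P = 2.05×1.302^0.5 = 2.339 and r_Q = 0.309×1.302 = 0.4022.
Overall selectivity = C_P/C_Q = r_Pτ/(r_Qτ) = r_P/r_Q = 5.81.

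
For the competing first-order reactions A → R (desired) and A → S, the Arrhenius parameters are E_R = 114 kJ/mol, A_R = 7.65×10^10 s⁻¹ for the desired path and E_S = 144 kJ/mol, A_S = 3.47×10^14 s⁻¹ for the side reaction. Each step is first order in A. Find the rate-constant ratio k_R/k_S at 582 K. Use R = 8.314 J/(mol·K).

With equal orders, S_{R/S} = k_R/k_S = (A_R/A_S)·exp[(E_S−E_R)/(RT)].
(E_S−E_R)/(RT) = (144−114)×10³/(8.314×582) = 30000/4839 = 6.200.
k_R/k_S = (7.65×10^10/3.47×10^14)·exp(6.200) = 2.205×10^-4 × 492.7 = 0.109.

0.109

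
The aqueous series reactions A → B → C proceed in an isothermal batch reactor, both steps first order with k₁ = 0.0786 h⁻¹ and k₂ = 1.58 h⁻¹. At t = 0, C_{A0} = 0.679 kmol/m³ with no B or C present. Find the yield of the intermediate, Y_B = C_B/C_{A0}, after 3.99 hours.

Solving the coupled first-order balances gives C_B(t) = [k₁/(k₂−k₁)]·C_{A0}·(e^(−k₁t) − e^(−k₂t)).
e^(−k₁t) = e^(−0.0786×3.99) = e^(−0.3136) = 0.7308; e^(−k₂t) = e^(−6.304) = 0.001829.
C_B = 0.0786×0.679/(1.58−0.0786) × (0.7308−0.001829) = 0.03555×0.7290 = 0.02591 kmol/m³.
Y_B = C_B/C_{A0} = 0.02591/0.679 = 0.0382.

0.0382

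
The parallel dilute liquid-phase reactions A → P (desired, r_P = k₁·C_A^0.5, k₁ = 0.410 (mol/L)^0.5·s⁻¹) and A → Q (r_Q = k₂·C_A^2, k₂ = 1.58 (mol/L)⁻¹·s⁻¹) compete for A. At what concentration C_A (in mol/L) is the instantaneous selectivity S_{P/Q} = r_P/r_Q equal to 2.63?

0.214 mol/L

S_{P/Q} = (k₁/k₂)·C_A^-1.5 ⇒ C_A = (S·k₂/k₁)^(1/(-1.5)).
= (2.63×1.58/0.410)^(-0.6667) = (10.14)^(-0.6667) = 0.214 mol/L.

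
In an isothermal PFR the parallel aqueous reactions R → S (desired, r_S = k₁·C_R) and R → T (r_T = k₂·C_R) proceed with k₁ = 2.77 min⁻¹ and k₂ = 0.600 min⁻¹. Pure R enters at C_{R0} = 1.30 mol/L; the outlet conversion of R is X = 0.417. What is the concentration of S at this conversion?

0.446 mol/L

C_R = C_{R0}(1−X) = 0.7579 mol/L.
Both paths are first order in R, so the instantaneous fraction to S is constant: dC_S/d(−C_R) = k₁/(k₁+k₂) = 0.8220.
C_S = 0.8220·(C_{R0}−C_R) = 0.8220×0.5421 = 0.446 mol/L.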